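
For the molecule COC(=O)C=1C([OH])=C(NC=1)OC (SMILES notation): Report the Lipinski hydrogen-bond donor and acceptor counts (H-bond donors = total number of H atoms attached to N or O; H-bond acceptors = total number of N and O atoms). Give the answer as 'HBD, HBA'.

Donors: find every N or O and count the H atoms it carries.
  atom 2 (O): bond orders sum to 2 → 0 H
  atom 4 (O): bond orders sum to 2 → 0 H
  atom 7 (O): bond orders sum to 1 → 1 H
  atom 9 (N): bond orders sum to 2 → 1 H
  atom 11 (O): bond orders sum to 2 → 0 H
Lipinski HBD = 2.
Acceptors: N atoms = 1, O atoms = 4 → HBA = 5.

2, 5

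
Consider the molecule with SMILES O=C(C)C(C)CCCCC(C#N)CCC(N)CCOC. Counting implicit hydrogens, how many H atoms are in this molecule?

30

Walk through each heavy atom and fill implicit hydrogens from standard valence (C 4, N 3, O 2, S 2, halogen 1):
  atom 1: O, bond orders sum to 2 (valence 2) → 0 H
  atom 2: C, bond orders sum to 4 (valence 4) → 0 H
  atom 3: C, bond orders sum to 1 (valence 4) → 3 H
  atom 4: C, bond orders sum to 3 (valence 4) → 1 H
  atom 5: C, bond orders sum to 1 (valence 4) → 3 H
  atom 6: C, bond orders sum to 2 (valence 4) → 2 H
  atom 7: C, bond orders sum to 2 (valence 4) → 2 H
  atom 8: C, bond orders sum to 2 (valence 4) → 2 H
  atom 9: C, bond orders sum to 2 (valence 4) → 2 H
  atom 10: C, bond orders sum to 3 (valence 4) → 1 H
  atom 11: C, bond orders sum to 4 (valence 4) → 0 H
  atom 12: N, bond orders sum to 3 (valence 3) → 0 H
  atom 13: C, bond orders sum to 2 (valence 4) → 2 H
  atom 14: C, bond orders sum to 2 (valence 4) → 2 H
  atom 15: C, bond orders sum to 3 (valence 4) → 1 H
  atom 16: N, bond orders sum to 1 (valence 3) → 2 H
  atom 17: C, bond orders sum to 2 (valence 4) → 2 H
  atom 18: C, bond orders sum to 2 (valence 4) → 2 H
  atom 19: O, bond orders sum to 2 (valence 2) → 0 H
  atom 20: C, bond orders sum to 1 (valence 4) → 3 H
Total hydrogens: 30.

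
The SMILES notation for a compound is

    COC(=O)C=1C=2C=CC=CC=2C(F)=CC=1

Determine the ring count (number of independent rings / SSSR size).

2

In SMILES, each pair of matching ring-closure digits denotes one ring-closing bond; the number of such bonds equals the number of independent rings.
Ring-closure bonds here: 2.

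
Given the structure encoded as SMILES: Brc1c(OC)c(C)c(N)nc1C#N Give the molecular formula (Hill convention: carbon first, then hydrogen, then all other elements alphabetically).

C8H8BrN3O

Walk through each heavy atom and fill implicit hydrogens from standard valence (C 4, N 3, O 2, S 2, halogen 1); for lowercase aromatic atoms, an aromatic c carries 1 H when it has two neighbours and 0 H with three, and aromatic n carries 0 H:
  atom 1: Br (halogen, monovalent) → 0 H
  atom 2: aromatic c, 3 neighbours → 0 H
  atom 3: aromatic c, 3 neighbours → 0 H
  atom 4: O, bond orders sum to 2 (valence 2) → 0 H
  atom 5: C, bond orders sum to 1 (valence 4) → 3 H
  atom 6: aromatic c, 3 neighbours → 0 H
  atom 7: C, bond orders sum to 1 (valence 4) → 3 H
  atom 8: aromatic c, 3 neighbours → 0 H
  atom 9: N, bond orders sum to 1 (valence 3) → 2 H
  atom 10: aromatic n, 2 neighbours → 0 H
  atom 11: aromatic c, 3 neighbours → 0 H
  atom 12: C, bond orders sum to 4 (valence 4) → 0 H
  atom 13: N, bond orders sum to 3 (valence 3) → 0 H
Totals → C:8, H:8, Br:1, N:3, O:1.
In Hill order: C8H8BrN3O.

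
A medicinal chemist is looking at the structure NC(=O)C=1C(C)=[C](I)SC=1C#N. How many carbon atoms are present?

7

Count every carbon token in the SMILES (each C, including those in ring-closure positions and inside branches).
Carbon count: 7.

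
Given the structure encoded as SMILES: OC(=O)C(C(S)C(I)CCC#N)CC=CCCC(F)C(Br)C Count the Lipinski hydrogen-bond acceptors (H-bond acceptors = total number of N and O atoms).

N atoms: 1; O atoms: 2.
Lipinski HBA = 1 + 2 = 3.

3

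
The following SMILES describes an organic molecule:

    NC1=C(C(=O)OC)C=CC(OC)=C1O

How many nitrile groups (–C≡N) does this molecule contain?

0

Scan the SMILES for the nitrile motif — none present.
Groups that are present: 1 ester, 1 ether, 1 hydroxyl, 1 primary amine.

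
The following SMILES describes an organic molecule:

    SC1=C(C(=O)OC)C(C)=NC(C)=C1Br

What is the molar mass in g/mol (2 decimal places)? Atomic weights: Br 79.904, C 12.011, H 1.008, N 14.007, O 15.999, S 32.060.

276.15 g/mol

First, the molecular formula is C9H10BrNO2S (counting implicit H from valence).
  Br: 1 × 79.904 = 79.904
  C: 9 × 12.011 = 108.099
  H: 10 × 1.008 = 10.080
  N: 1 × 14.007 = 14.007
  O: 2 × 15.999 = 31.998
  S: 1 × 32.060 = 32.060
Sum: 1×79.904 + 9×12.011 + 10×1.008 + 1×14.007 + 2×15.999 + 1×32.060 = 276.148 → 276.15 g/mol.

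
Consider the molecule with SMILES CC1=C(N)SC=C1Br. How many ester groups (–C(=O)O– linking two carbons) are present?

0

Scan the SMILES for the ester motif — none present.
Groups that are present: 1 primary amine.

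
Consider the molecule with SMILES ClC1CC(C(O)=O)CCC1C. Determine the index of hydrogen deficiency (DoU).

2

Molecular formula: C8H13ClO2.
DoU = (2C + 2 + N − H − X) / 2, where X is the halogen count and O/S are ignored.
    = (2·8 + 2 + 0 − 13 − 1) / 2 = 4 / 2 = 2.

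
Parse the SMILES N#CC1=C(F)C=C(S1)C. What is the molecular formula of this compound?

Walk through each heavy atom and fill implicit hydrogens from standard valence (C 4, N 3, O 2, S 2, halogen 1):
  atom 1: N, bond orders sum to 3 (valence 3) → 0 H
  atom 2: C, bond orders sum to 4 (valence 4) → 0 H
  atom 3: C, bond orders sum to 4 (valence 4) → 0 H
  atom 4: C, bond orders sum to 4 (valence 4) → 0 H
  atom 5: F (halogen, monovalent) → 0 H
  atom 6: C, bond orders sum to 3 (valence 4) → 1 H
  atom 7: C, bond orders sum to 4 (valence 4) → 0 H
  atom 8: S, bond orders sum to 2 (valence 2) → 0 H
  atom 9: C, bond orders sum to 1 (valence 4) → 3 H
Totals → C:6, H:4, F:1, N:1, S:1.
In Hill order: C6H4FNS.

C6H4FNS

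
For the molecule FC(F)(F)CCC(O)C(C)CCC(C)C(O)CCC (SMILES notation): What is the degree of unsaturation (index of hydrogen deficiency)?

Molecular formula: C14H27F3O2.
DoU = (2C + 2 + N − H − X) / 2, where X is the halogen count and O/S are ignored.
    = (2·14 + 2 + 0 − 27 − 3) / 2 = 0 / 2 = 0.

0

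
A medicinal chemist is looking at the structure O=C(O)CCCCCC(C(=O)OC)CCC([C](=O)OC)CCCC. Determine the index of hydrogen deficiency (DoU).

Degree of unsaturation = (number of rings) + (number of π bonds).
Ring closures in the SMILES: 0.
π bonds: 3 double bonds (each 1 DoU) → 3 DoU from unsaturation.
Total DoU = 0 + 3 = 3.

3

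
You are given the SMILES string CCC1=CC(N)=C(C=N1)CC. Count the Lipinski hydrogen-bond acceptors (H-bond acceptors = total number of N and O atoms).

2

N atoms: 2; O atoms: 0.
Lipinski HBA = 2 + 0 = 2.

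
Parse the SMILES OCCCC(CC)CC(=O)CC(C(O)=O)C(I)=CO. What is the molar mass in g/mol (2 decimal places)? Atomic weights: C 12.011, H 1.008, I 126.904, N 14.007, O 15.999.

First, the molecular formula is C13H21IO5 (counting implicit H from valence).
  C: 13 × 12.011 = 156.143
  H: 21 × 1.008 = 21.168
  I: 1 × 126.904 = 126.904
  O: 5 × 15.999 = 79.995
Sum: 13×12.011 + 21×1.008 + 1×126.904 + 5×15.999 = 384.210 → 384.21 g/mol.

384.21 g/mol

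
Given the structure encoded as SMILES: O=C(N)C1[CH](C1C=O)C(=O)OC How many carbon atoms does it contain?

Count every carbon token in the SMILES (each C, including those in ring-closure positions and inside branches).
Carbon count: 7.

7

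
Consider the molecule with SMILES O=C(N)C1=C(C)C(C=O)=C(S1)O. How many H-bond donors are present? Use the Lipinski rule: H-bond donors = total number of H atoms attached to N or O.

Donors: find every N or O and count the H atoms it carries.
  atom 1 (O): bond orders sum to 2 → 0 H
  atom 3 (N): bond orders sum to 1 → 2 H
  atom 9 (O): bond orders sum to 2 → 0 H
  atom 12 (O): bond orders sum to 1 → 1 H
Lipinski HBD = 3.

3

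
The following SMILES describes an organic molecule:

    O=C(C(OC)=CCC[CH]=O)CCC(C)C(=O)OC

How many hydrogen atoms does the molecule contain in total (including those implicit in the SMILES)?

Walk through each heavy atom and fill implicit hydrogens from standard valence (C 4, N 3, O 2, S 2, halogen 1):
  atom 1: O, bond orders sum to 2 (valence 2) → 0 H
  atom 2: C, bond orders sum to 4 (valence 4) → 0 H
  atom 3: C, bond orders sum to 4 (valence 4) → 0 H
  atom 4: O, bond orders sum to 2 (valence 2) → 0 H
  atom 5: C, bond orders sum to 1 (valence 4) → 3 H
  atom 6: C, bond orders sum to 3 (valence 4) → 1 H
  atom 7: C, bond orders sum to 2 (valence 4) → 2 H
  atom 8: C, bond orders sum to 2 (valence 4) → 2 H
  atom 9: C with explicit H count 1
  atom 10: O, bond orders sum to 2 (valence 2) → 0 H
  atom 11: C, bond orders sum to 2 (valence 4) → 2 H
  atom 12: C, bond orders sum to 2 (valence 4) → 2 H
  atom 13: C, bond orders sum to 3 (valence 4) → 1 H
  atom 14: C, bond orders sum to 1 (valence 4) → 3 H
  atom 15: C, bond orders sum to 4 (valence 4) → 0 H
  atom 16: O, bond orders sum to 2 (valence 2) → 0 H
  atom 17: O, bond orders sum to 2 (valence 2) → 0 H
  atom 18: C, bond orders sum to 1 (valence 4) → 3 H
Total hydrogens: 20.

20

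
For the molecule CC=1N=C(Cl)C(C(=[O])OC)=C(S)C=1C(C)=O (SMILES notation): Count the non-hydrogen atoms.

Every atom symbol written in the SMILES (organic subset) is one heavy atom; implicit H are not written.
Heavy atoms by element → C:10, Cl:1, N:1, O:3, S:1.
Total: 16.

16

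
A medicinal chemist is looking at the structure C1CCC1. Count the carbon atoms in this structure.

Count every carbon token in the SMILES (each C, including those in ring-closure positions and inside branches).
Carbon count: 4.

4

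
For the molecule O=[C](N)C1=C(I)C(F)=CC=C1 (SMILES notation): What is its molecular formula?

Walk through each heavy atom and fill implicit hydrogens from standard valence (C 4, N 3, O 2, S 2, halogen 1):
  atom 1: O, bond orders sum to 2 (valence 2) → 0 H
  atom 2: C with explicit H count 0
  atom 3: N, bond orders sum to 1 (valence 3) → 2 H
  atom 4: C, bond orders sum to 4 (valence 4) → 0 H
  atom 5: C, bond orders sum to 4 (valence 4) → 0 H
  atom 6: I (halogen, monovalent) → 0 H
  atom 7: C, bond orders sum to 4 (valence 4) → 0 H
  atom 8: F (halogen, monovalent) → 0 H
  atom 9: C, bond orders sum to 3 (valence 4) → 1 H
  atom 10: C, bond orders sum to 3 (valence 4) → 1 H
  atom 11: C, bond orders sum to 3 (valence 4) → 1 H
Totals → C:7, H:5, F:1, I:1, N:1, O:1.
In Hill order: C7H5FINO.

C7H5FINO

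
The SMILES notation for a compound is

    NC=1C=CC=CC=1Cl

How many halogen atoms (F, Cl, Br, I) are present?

1

Halogen atoms appear at heavy-atom position 8 (1×Cl).
Other groups present: 1 primary amine.
Halogen count: 1.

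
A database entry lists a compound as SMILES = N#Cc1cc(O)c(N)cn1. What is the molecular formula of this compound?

Walk through each heavy atom and fill implicit hydrogens from standard valence (C 4, N 3, O 2, S 2, halogen 1); for lowercase aromatic atoms, an aromatic c carries 1 H when it has two neighbours and 0 H with three, and aromatic n carries 0 H:
  atom 1: N, bond orders sum to 3 (valence 3) → 0 H
  atom 2: C, bond orders sum to 4 (valence 4) → 0 H
  atom 3: aromatic c, 3 neighbours → 0 H
  atom 4: aromatic c, 2 neighbours → 1 H
  atom 5: aromatic c, 3 neighbours → 0 H
  atom 6: O, bond orders sum to 1 (valence 2) → 1 H
  atom 7: aromatic c, 3 neighbours → 0 H
  atom 8: N, bond orders sum to 1 (valence 3) → 2 H
  atom 9: aromatic c, 2 neighbours → 1 H
  atom 10: aromatic n, 2 neighbours → 0 H
Totals → C:6, H:5, N:3, O:1.

C6H5N3O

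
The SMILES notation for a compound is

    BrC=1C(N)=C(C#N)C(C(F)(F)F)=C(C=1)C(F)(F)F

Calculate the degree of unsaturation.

Degree of unsaturation = (number of rings) + (number of π bonds).
Ring closures in the SMILES: 1.
π bonds: 3 double bonds (each 1 DoU), 1 triple bond (each 2 DoU) → 5 DoU from unsaturation.
Total DoU = 1 + 5 = 6.

6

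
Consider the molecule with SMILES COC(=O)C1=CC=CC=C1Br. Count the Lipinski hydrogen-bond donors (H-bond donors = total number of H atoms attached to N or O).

0

Donors: find every N or O and count the H atoms it carries.
  atom 2 (O): bond orders sum to 2 → 0 H
  atom 4 (O): bond orders sum to 2 → 0 H
Lipinski HBD = 0.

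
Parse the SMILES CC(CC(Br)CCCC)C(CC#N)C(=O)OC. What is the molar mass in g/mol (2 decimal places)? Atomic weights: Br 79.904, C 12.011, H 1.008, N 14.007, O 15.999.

304.23 g/mol

First, the molecular formula is C13H22BrNO2 (counting implicit H from valence).
  Br: 1 × 79.904 = 79.904
  C: 13 × 12.011 = 156.143
  H: 22 × 1.008 = 22.176
  N: 1 × 14.007 = 14.007
  O: 2 × 15.999 = 31.998
Sum: 1×79.904 + 13×12.011 + 22×1.008 + 1×14.007 + 2×15.999 = 304.228 → 304.23 g/mol.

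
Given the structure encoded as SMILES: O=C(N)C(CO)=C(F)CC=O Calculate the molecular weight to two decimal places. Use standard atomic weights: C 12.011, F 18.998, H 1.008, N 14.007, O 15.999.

First, the molecular formula is C6H8FNO3 (counting implicit H from valence).
  C: 6 × 12.011 = 72.066
  F: 1 × 18.998 = 18.998
  H: 8 × 1.008 = 8.064
  N: 1 × 14.007 = 14.007
  O: 3 × 15.999 = 47.997
Sum: 6×12.011 + 1×18.998 + 8×1.008 + 1×14.007 + 3×15.999 = 161.132 → 161.13 g/mol.

161.13 g/mol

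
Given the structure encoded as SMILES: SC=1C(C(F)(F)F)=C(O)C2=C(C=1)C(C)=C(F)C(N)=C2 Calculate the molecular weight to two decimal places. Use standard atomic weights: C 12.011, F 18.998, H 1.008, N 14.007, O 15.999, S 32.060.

First, the molecular formula is C12H9F4NOS (counting implicit H from valence).
  C: 12 × 12.011 = 144.132
  F: 4 × 18.998 = 75.992
  H: 9 × 1.008 = 9.072
  N: 1 × 14.007 = 14.007
  O: 1 × 15.999 = 15.999
  S: 1 × 32.060 = 32.060
Sum: 12×12.011 + 4×18.998 + 9×1.008 + 1×14.007 + 1×15.999 + 1×32.060 = 291.262 → 291.26 g/mol.

291.26 g/mol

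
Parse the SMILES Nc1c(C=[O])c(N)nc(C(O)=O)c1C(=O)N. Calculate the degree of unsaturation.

Molecular formula: C8H8N4O4.
DoU = (2C + 2 + N − H − X) / 2, where X is the halogen count and O/S are ignored.
    = (2·8 + 2 + 4 − 8 − 0) / 2 = 14 / 2 = 7.

7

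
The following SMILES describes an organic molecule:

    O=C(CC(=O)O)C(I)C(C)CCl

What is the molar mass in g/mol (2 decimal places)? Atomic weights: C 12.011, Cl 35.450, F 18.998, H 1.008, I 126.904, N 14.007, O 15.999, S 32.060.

304.51 g/mol

First, the molecular formula is C7H10ClIO3 (counting implicit H from valence).
  C: 7 × 12.011 = 84.077
  Cl: 1 × 35.450 = 35.450
  H: 10 × 1.008 = 10.080
  I: 1 × 126.904 = 126.904
  O: 3 × 15.999 = 47.997
Sum: 7×12.011 + 1×35.450 + 10×1.008 + 1×126.904 + 3×15.999 = 304.508 → 304.51 g/mol.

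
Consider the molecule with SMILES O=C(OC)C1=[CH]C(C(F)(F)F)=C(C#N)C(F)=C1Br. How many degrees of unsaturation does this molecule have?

Degree of unsaturation = (number of rings) + (number of π bonds).
Ring closures in the SMILES: 1.
π bonds: 4 double bonds (each 1 DoU), 1 triple bond (each 2 DoU) → 6 DoU from unsaturation.
Total DoU = 1 + 6 = 7.

7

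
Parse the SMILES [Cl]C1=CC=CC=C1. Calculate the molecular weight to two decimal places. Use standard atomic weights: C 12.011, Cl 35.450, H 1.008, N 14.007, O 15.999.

First, the molecular formula is C6H5Cl (counting implicit H from valence).
  C: 6 × 12.011 = 72.066
  Cl: 1 × 35.450 = 35.450
  H: 5 × 1.008 = 5.040
Sum: 6×12.011 + 1×35.450 + 5×1.008 = 112.556 → 112.56 g/mol.

112.56 g/mol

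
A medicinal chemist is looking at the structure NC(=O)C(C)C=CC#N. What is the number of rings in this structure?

0

In SMILES, each pair of matching ring-closure digits denotes one ring-closing bond; the number of such bonds equals the number of independent rings.
Ring-closure bonds here: 0.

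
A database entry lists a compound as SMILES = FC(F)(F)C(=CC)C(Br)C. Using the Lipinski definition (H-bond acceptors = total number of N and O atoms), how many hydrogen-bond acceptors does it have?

0

N atoms: 0; O atoms: 0.
Lipinski HBA = 0 + 0 = 0.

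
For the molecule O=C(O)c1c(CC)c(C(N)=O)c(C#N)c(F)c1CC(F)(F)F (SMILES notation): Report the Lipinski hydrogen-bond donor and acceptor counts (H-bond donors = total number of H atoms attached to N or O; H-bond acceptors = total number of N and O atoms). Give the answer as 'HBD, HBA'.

Donors: find every N or O and count the H atoms it carries.
  atom 1 (O): bond orders sum to 2 → 0 H
  atom 3 (O): bond orders sum to 1 → 1 H
  atom 10 (N): bond orders sum to 1 → 2 H
  atom 11 (O): bond orders sum to 2 → 0 H
  atom 14 (N): bond orders sum to 3 → 0 H
Lipinski HBD = 3.
Acceptors: N atoms = 2, O atoms = 3 → HBA = 5.

3, 5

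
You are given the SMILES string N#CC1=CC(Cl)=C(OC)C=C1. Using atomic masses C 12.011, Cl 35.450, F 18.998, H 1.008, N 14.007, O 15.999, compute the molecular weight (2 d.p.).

167.59 g/mol

First, the molecular formula is C8H6ClNO (counting implicit H from valence).
  C: 8 × 12.011 = 96.088
  Cl: 1 × 35.450 = 35.450
  H: 6 × 1.008 = 6.048
  N: 1 × 14.007 = 14.007
  O: 1 × 15.999 = 15.999
Sum: 8×12.011 + 1×35.450 + 6×1.008 + 1×14.007 + 1×15.999 = 167.592 → 167.59 g/mol.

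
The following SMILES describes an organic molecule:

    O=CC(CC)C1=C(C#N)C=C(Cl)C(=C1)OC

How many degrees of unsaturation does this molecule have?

Molecular formula: C12H12ClNO2.
DoU = (2C + 2 + N − H − X) / 2, where X is the halogen count and O/S are ignored.
    = (2·12 + 2 + 1 − 12 − 1) / 2 = 14 / 2 = 7.

7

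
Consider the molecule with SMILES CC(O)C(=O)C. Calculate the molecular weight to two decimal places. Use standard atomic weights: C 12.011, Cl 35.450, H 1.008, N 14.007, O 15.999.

88.11 g/mol

First, the molecular formula is C4H8O2 (counting implicit H from valence).
  C: 4 × 12.011 = 48.044
  H: 8 × 1.008 = 8.064
  O: 2 × 15.999 = 31.998
Sum: 4×12.011 + 8×1.008 + 2×15.999 = 88.106 → 88.11 g/mol.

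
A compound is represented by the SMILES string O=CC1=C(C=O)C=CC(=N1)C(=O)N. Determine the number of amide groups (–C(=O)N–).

1

The amide motif appears at heavy-atom position 11 in the SMILES.
Other groups present: 2 aldehyde.
Amide count: 1.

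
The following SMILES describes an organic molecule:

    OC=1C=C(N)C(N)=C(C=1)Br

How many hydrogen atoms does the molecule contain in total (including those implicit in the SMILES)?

7

Walk through each heavy atom and fill implicit hydrogens from standard valence (C 4, N 3, O 2, S 2, halogen 1):
  atom 1: O, bond orders sum to 1 (valence 2) → 1 H
  atom 2: C, bond orders sum to 4 (valence 4) → 0 H
  atom 3: C, bond orders sum to 3 (valence 4) → 1 H
  atom 4: C, bond orders sum to 4 (valence 4) → 0 H
  atom 5: N, bond orders sum to 1 (valence 3) → 2 H
  atom 6: C, bond orders sum to 4 (valence 4) → 0 H
  atom 7: N, bond orders sum to 1 (valence 3) → 2 H
  atom 8: C, bond orders sum to 4 (valence 4) → 0 H
  atom 9: C, bond orders sum to 3 (valence 4) → 1 H
  atom 10: Br (halogen, monovalent) → 0 H
Total hydrogens: 7.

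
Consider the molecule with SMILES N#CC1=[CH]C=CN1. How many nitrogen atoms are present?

Scan the SMILES for N atoms (remember two-letter symbols like Cl and Br are single atoms).
Nitrogen count: 2.

2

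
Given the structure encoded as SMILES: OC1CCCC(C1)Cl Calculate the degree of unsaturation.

Degree of unsaturation = (number of rings) + (number of π bonds).
Ring closures in the SMILES: 1.
π bonds: none → 0 DoU from unsaturation.
Total DoU = 1 + 0 = 1.

1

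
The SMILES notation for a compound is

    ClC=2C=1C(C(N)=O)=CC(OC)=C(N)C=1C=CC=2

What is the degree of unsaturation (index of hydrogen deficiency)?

8

Molecular formula: C12H11ClN2O2.
DoU = (2C + 2 + N − H − X) / 2, where X is the halogen count and O/S are ignored.
    = (2·12 + 2 + 2 − 11 − 1) / 2 = 16 / 2 = 8.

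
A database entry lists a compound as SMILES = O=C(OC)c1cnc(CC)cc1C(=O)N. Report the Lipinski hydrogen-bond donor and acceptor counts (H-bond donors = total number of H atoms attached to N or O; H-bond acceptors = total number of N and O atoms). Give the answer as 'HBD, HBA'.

2, 5

Donors: find every N or O and count the H atoms it carries.
  atom 1 (O): bond orders sum to 2 → 0 H
  atom 3 (O): bond orders sum to 2 → 0 H
  atom 7 (N): bond orders sum to 3 → 0 H
  atom 14 (O): bond orders sum to 2 → 0 H
  atom 15 (N): bond orders sum to 1 → 2 H
Lipinski HBD = 2.
Acceptors: N atoms = 2, O atoms = 3 → HBA = 5.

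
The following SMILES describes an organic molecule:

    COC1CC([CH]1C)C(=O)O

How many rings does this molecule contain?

1

In SMILES, each pair of matching ring-closure digits denotes one ring-closing bond; the number of such bonds equals the number of independent rings.
Ring-closure bonds here: 1.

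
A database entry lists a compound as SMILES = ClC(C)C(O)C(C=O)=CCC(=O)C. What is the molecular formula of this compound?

Walk through each heavy atom and fill implicit hydrogens from standard valence (C 4, N 3, O 2, S 2, halogen 1):
  atom 1: Cl (halogen, monovalent) → 0 H
  atom 2: C, bond orders sum to 3 (valence 4) → 1 H
  atom 3: C, bond orders sum to 1 (valence 4) → 3 H
  atom 4: C, bond orders sum to 3 (valence 4) → 1 H
  atom 5: O, bond orders sum to 1 (valence 2) → 1 H
  atom 6: C, bond orders sum to 4 (valence 4) → 0 H
  atom 7: C, bond orders sum to 3 (valence 4) → 1 H
  atom 8: O, bond orders sum to 2 (valence 2) → 0 H
  atom 9: C, bond orders sum to 3 (valence 4) → 1 H
  atom 10: C, bond orders sum to 2 (valence 4) → 2 H
  atom 11: C, bond orders sum to 4 (valence 4) → 0 H
  atom 12: O, bond orders sum to 2 (valence 2) → 0 H
  atom 13: C, bond orders sum to 1 (valence 4) → 3 H
Totals → C:9, H:13, Cl:1, O:3.
In Hill order: C9H13ClO3.

C9H13ClO3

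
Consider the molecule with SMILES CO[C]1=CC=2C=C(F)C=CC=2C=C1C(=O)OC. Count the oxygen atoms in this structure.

3

Scan the SMILES for O atoms (remember two-letter symbols like Cl and Br are single atoms).
Oxygen count: 3.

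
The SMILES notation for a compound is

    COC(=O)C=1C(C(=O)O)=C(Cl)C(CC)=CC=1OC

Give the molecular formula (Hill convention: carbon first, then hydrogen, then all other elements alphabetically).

C12H13ClO5

Walk through each heavy atom and fill implicit hydrogens from standard valence (C 4, N 3, O 2, S 2, halogen 1):
  atom 1: C, bond orders sum to 1 (valence 4) → 3 H
  atom 2: O, bond orders sum to 2 (valence 2) → 0 H
  atom 3: C, bond orders sum to 4 (valence 4) → 0 H
  atom 4: O, bond orders sum to 2 (valence 2) → 0 H
  atom 5: C, bond orders sum to 4 (valence 4) → 0 H
  atom 6: C, bond orders sum to 4 (valence 4) → 0 H
  atom 7: C, bond orders sum to 4 (valence 4) → 0 H
  atom 8: O, bond orders sum to 2 (valence 2) → 0 H
  atom 9: O, bond orders sum to 1 (valence 2) → 1 H
  atom 10: C, bond orders sum to 4 (valence 4) → 0 H
  atom 11: Cl (halogen, monovalent) → 0 H
  atom 12: C, bond orders sum to 4 (valence 4) → 0 H
  atom 13: C, bond orders sum to 2 (valence 4) → 2 H
  atom 14: C, bond orders sum to 1 (valence 4) → 3 H
  atom 15: C, bond orders sum to 3 (valence 4) → 1 H
  atom 16: C, bond orders sum to 4 (valence 4) → 0 H
  atom 17: O, bond orders sum to 2 (valence 2) → 0 H
  atom 18: C, bond orders sum to 1 (valence 4) → 3 H
Totals → C:12, H:13, Cl:1, O:5.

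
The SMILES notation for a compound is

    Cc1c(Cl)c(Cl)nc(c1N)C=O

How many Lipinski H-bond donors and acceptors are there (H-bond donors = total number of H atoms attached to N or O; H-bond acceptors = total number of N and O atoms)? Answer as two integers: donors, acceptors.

Donors: find every N or O and count the H atoms it carries.
  atom 7 (N): bond orders sum to 3 → 0 H
  atom 10 (N): bond orders sum to 1 → 2 H
  atom 12 (O): bond orders sum to 2 → 0 H
Lipinski HBD = 2.
Acceptors: N atoms = 2, O atoms = 1 → HBA = 3.

2, 3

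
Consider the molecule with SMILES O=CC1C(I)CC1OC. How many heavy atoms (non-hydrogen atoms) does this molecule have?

9

Every atom symbol written in the SMILES (organic subset) is one heavy atom; implicit H are not written.
Heavy atoms by element → C:6, I:1, O:2.
Total: 9.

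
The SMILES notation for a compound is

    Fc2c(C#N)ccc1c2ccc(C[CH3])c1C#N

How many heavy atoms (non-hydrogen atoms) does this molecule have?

17

Every atom symbol written in the SMILES (organic subset) is one heavy atom; implicit H are not written.
Heavy atoms by element → C:14, F:1, N:2.
Total: 17.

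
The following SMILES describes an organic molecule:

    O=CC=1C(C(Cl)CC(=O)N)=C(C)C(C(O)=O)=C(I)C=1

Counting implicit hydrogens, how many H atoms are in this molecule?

11

Walk through each heavy atom and fill implicit hydrogens from standard valence (C 4, N 3, O 2, S 2, halogen 1):
  atom 1: O, bond orders sum to 2 (valence 2) → 0 H
  atom 2: C, bond orders sum to 3 (valence 4) → 1 H
  atom 3: C, bond orders sum to 4 (valence 4) → 0 H
  atom 4: C, bond orders sum to 4 (valence 4) → 0 H
  atom 5: C, bond orders sum to 3 (valence 4) → 1 H
  atom 6: Cl (halogen, monovalent) → 0 H
  atom 7: C, bond orders sum to 2 (valence 4) → 2 H
  atom 8: C, bond orders sum to 4 (valence 4) → 0 H
  atom 9: O, bond orders sum to 2 (valence 2) → 0 H
  atom 10: N, bond orders sum to 1 (valence 3) → 2 H
  atom 11: C, bond orders sum to 4 (valence 4) → 0 H
  atom 12: C, bond orders sum to 1 (valence 4) → 3 H
  atom 13: C, bond orders sum to 4 (valence 4) → 0 H
  atom 14: C, bond orders sum to 4 (valence 4) → 0 H
  atom 15: O, bond orders sum to 1 (valence 2) → 1 H
  atom 16: O, bond orders sum to 2 (valence 2) → 0 H
  atom 17: C, bond orders sum to 4 (valence 4) → 0 H
  atom 18: I (halogen, monovalent) → 0 H
  atom 19: C, bond orders sum to 3 (valence 4) → 1 H
Total hydrogens: 11.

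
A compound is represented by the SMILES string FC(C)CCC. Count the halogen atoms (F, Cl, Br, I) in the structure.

1

Halogen atoms appear at heavy-atom position 1 (1×F).
Halogen count: 1.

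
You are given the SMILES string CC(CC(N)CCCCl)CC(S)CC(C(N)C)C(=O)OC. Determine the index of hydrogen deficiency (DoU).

1

Degree of unsaturation = (number of rings) + (number of π bonds).
Ring closures in the SMILES: 0.
π bonds: 1 double bond (each 1 DoU) → 1 DoU from unsaturation.
Total DoU = 0 + 1 = 1.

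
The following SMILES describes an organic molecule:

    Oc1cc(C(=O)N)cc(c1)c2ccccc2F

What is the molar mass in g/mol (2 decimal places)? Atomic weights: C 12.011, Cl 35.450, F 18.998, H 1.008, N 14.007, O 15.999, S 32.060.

First, the molecular formula is C13H10FNO2 (counting implicit H from valence).
  C: 13 × 12.011 = 156.143
  F: 1 × 18.998 = 18.998
  H: 10 × 1.008 = 10.080
  N: 1 × 14.007 = 14.007
  O: 2 × 15.999 = 31.998
Sum: 13×12.011 + 1×18.998 + 10×1.008 + 1×14.007 + 2×15.999 = 231.226 → 231.23 g/mol.

231.23 g/mol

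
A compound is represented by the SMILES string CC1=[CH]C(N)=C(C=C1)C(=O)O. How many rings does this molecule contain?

In SMILES, each pair of matching ring-closure digits denotes one ring-closing bond; the number of such bonds equals the number of independent rings.
Ring-closure bonds here: 1.

1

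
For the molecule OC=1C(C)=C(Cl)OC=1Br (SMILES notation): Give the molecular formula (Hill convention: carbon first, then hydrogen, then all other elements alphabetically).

C5H4BrClO2

Walk through each heavy atom and fill implicit hydrogens from standard valence (C 4, N 3, O 2, S 2, halogen 1):
  atom 1: O, bond orders sum to 1 (valence 2) → 1 H
  atom 2: C, bond orders sum to 4 (valence 4) → 0 H
  atom 3: C, bond orders sum to 4 (valence 4) → 0 H
  atom 4: C, bond orders sum to 1 (valence 4) → 3 H
  atom 5: C, bond orders sum to 4 (valence 4) → 0 H
  atom 6: Cl (halogen, monovalent) → 0 H
  atom 7: O, bond orders sum to 2 (valence 2) → 0 H
  atom 8: C, bond orders sum to 4 (valence 4) → 0 H
  atom 9: Br (halogen, monovalent) → 0 H
Totals → C:5, H:4, Br:1, Cl:1, O:2.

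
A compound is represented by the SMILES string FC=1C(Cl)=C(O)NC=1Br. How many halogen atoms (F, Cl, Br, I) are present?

Halogen atoms appear at heavy-atom positions 1, 4, 9 (1×Br, 1×Cl, 1×F).
Other groups present: 1 hydroxyl.
Halogen count: 3.

3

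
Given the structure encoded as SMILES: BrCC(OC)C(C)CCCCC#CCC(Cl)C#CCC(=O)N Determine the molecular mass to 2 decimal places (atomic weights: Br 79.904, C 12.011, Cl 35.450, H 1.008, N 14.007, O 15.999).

First, the molecular formula is C17H25BrClNO2 (counting implicit H from valence).
  Br: 1 × 79.904 = 79.904
  C: 17 × 12.011 = 204.187
  Cl: 1 × 35.450 = 35.450
  H: 25 × 1.008 = 25.200
  N: 1 × 14.007 = 14.007
  O: 2 × 15.999 = 31.998
Sum: 1×79.904 + 17×12.011 + 1×35.450 + 25×1.008 + 1×14.007 + 2×15.999 = 390.746 → 390.75 g/mol.

390.75 g/mol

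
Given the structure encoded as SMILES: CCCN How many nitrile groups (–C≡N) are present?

0

Scan the SMILES for the nitrile motif — none present.
Groups that are present: 1 primary amine.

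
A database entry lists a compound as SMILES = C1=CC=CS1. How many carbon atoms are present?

Count every carbon token in the SMILES (each C, including those in ring-closure positions and inside branches).
Carbon count: 4.

4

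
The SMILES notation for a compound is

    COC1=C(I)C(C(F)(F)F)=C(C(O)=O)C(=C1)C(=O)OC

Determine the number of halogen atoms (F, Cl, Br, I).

4

Halogen atoms appear at heavy-atom positions 5, 8, 9, 10 (3×F, 1×I).
Other groups present: 1 carboxylic acid, 1 ester, 1 ether.
Halogen count: 4.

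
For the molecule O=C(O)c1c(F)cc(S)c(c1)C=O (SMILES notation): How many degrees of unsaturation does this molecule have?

Molecular formula: C8H5FO3S.
DoU = (2C + 2 + N − H − X) / 2, where X is the halogen count and O/S are ignored.
    = (2·8 + 2 + 0 − 5 − 1) / 2 = 12 / 2 = 6.

6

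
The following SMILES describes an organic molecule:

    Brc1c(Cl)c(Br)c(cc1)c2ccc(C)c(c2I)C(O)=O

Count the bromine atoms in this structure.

2

Scan the SMILES for Br atoms (remember two-letter symbols like Cl and Br are single atoms).
Bromine count: 2.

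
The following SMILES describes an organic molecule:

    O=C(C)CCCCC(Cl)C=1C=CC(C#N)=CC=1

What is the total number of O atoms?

Scan the SMILES for O atoms (remember two-letter symbols like Cl and Br are single atoms).
Oxygen count: 1.

1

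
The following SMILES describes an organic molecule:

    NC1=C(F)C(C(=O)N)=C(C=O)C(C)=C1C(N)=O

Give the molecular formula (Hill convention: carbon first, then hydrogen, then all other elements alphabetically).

C10H10FN3O3

Walk through each heavy atom and fill implicit hydrogens from standard valence (C 4, N 3, O 2, S 2, halogen 1):
  atom 1: N, bond orders sum to 1 (valence 3) → 2 H
  atom 2: C, bond orders sum to 4 (valence 4) → 0 H
  atom 3: C, bond orders sum to 4 (valence 4) → 0 H
  atom 4: F (halogen, monovalent) → 0 H
  atom 5: C, bond orders sum to 4 (valence 4) → 0 H
  atom 6: C, bond orders sum to 4 (valence 4) → 0 H
  atom 7: O, bond orders sum to 2 (valence 2) → 0 H
  atom 8: N, bond orders sum to 1 (valence 3) → 2 H
  atom 9: C, bond orders sum to 4 (valence 4) → 0 H
  atom 10: C, bond orders sum to 3 (valence 4) → 1 H
  atom 11: O, bond orders sum to 2 (valence 2) → 0 H
  atom 12: C, bond orders sum to 4 (valence 4) → 0 H
  atom 13: C, bond orders sum to 1 (valence 4) → 3 H
  atom 14: C, bond orders sum to 4 (valence 4) → 0 H
  atom 15: C, bond orders sum to 4 (valence 4) → 0 H
  atom 16: N, bond orders sum to 1 (valence 3) → 2 H
  atom 17: O, bond orders sum to 2 (valence 2) → 0 H
Totals → C:10, H:10, F:1, N:3, O:3.
In Hill order: C10H10FN3O3.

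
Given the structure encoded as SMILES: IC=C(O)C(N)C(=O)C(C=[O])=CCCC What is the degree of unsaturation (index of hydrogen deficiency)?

Molecular formula: C10H14INO3.
DoU = (2C + 2 + N − H − X) / 2, where X is the halogen count and O/S are ignored.
    = (2·10 + 2 + 1 − 14 − 1) / 2 = 8 / 2 = 4.

4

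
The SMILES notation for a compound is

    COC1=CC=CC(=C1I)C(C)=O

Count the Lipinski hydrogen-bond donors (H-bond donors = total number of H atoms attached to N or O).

0

Donors: find every N or O and count the H atoms it carries.
  atom 2 (O): bond orders sum to 2 → 0 H
  atom 12 (O): bond orders sum to 2 → 0 H
Lipinski HBD = 0.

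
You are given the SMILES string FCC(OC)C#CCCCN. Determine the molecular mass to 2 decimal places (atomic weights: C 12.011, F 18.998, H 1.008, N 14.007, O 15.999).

First, the molecular formula is C8H14FNO (counting implicit H from valence).
  C: 8 × 12.011 = 96.088
  F: 1 × 18.998 = 18.998
  H: 14 × 1.008 = 14.112
  N: 1 × 14.007 = 14.007
  O: 1 × 15.999 = 15.999
Sum: 8×12.011 + 1×18.998 + 14×1.008 + 1×14.007 + 1×15.999 = 159.204 → 159.20 g/mol.

159.20 g/mol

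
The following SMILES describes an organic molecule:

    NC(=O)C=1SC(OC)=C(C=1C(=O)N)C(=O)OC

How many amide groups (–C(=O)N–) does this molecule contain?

2

The amide motif appears at heavy-atom positions 2, 11 in the SMILES.
Other groups present: 1 ester, 1 ether.
Amide count: 2.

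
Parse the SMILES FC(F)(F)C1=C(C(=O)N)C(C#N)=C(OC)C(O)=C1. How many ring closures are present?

In SMILES, each pair of matching ring-closure digits denotes one ring-closing bond; the number of such bonds equals the number of independent rings.
Ring-closure bonds here: 1.

1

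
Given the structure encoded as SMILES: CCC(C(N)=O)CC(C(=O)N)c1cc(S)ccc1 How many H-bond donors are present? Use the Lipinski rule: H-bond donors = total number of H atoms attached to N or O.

4

Donors: find every N or O and count the H atoms it carries.
  atom 5 (N): bond orders sum to 1 → 2 H
  atom 6 (O): bond orders sum to 2 → 0 H
  atom 10 (O): bond orders sum to 2 → 0 H
  atom 11 (N): bond orders sum to 1 → 2 H
Lipinski HBD = 4.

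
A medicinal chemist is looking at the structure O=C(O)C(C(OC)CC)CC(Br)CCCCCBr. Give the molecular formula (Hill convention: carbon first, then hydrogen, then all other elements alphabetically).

Walk through each heavy atom and fill implicit hydrogens from standard valence (C 4, N 3, O 2, S 2, halogen 1):
  atom 1: O, bond orders sum to 2 (valence 2) → 0 H
  atom 2: C, bond orders sum to 4 (valence 4) → 0 H
  atom 3: O, bond orders sum to 1 (valence 2) → 1 H
  atom 4: C, bond orders sum to 3 (valence 4) → 1 H
  atom 5: C, bond orders sum to 3 (valence 4) → 1 H
  atom 6: O, bond orders sum to 2 (valence 2) → 0 H
  atom 7: C, bond orders sum to 1 (valence 4) → 3 H
  atom 8: C, bond orders sum to 2 (valence 4) → 2 H
  atom 9: C, bond orders sum to 1 (valence 4) → 3 H
  atom 10: C, bond orders sum to 2 (valence 4) → 2 H
  atom 11: C, bond orders sum to 3 (valence 4) → 1 H
  atom 12: Br (halogen, monovalent) → 0 H
  atom 13: C, bond orders sum to 2 (valence 4) → 2 H
  atom 14: C, bond orders sum to 2 (valence 4) → 2 H
  atom 15: C, bond orders sum to 2 (valence 4) → 2 H
  atom 16: C, bond orders sum to 2 (valence 4) → 2 H
  atom 17: C, bond orders sum to 2 (valence 4) → 2 H
  atom 18: Br (halogen, monovalent) → 0 H
Totals → C:13, H:24, Br:2, O:3.

C13H24Br2O3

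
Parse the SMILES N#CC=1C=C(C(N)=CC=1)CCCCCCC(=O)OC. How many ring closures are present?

In SMILES, each pair of matching ring-closure digits denotes one ring-closing bond; the number of such bonds equals the number of independent rings.
Ring-closure bonds here: 1.

1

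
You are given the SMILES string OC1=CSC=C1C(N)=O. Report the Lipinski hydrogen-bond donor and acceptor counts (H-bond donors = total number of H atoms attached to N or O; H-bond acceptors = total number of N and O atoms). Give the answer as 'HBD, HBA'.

Donors: find every N or O and count the H atoms it carries.
  atom 1 (O): bond orders sum to 1 → 1 H
  atom 8 (N): bond orders sum to 1 → 2 H
  atom 9 (O): bond orders sum to 2 → 0 H
Lipinski HBD = 3.
Acceptors: N atoms = 1, O atoms = 2 → HBA = 3.

3, 3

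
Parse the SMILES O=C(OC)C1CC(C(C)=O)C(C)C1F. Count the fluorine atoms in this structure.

Scan the SMILES for F atoms (remember two-letter symbols like Cl and Br are single atoms).
Fluorine count: 1.

1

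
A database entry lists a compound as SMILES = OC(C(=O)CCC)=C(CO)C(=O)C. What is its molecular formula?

C9H14O4

Walk through each heavy atom and fill implicit hydrogens from standard valence (C 4, N 3, O 2, S 2, halogen 1):
  atom 1: O, bond orders sum to 1 (valence 2) → 1 H
  atom 2: C, bond orders sum to 4 (valence 4) → 0 H
  atom 3: C, bond orders sum to 4 (valence 4) → 0 H
  atom 4: O, bond orders sum to 2 (valence 2) → 0 H
  atom 5: C, bond orders sum to 2 (valence 4) → 2 H
  atom 6: C, bond orders sum to 2 (valence 4) → 2 H
  atom 7: C, bond orders sum to 1 (valence 4) → 3 H
  atom 8: C, bond orders sum to 4 (valence 4) → 0 H
  atom 9: C, bond orders sum to 2 (valence 4) → 2 H
  atom 10: O, bond orders sum to 1 (valence 2) → 1 H
  atom 11: C, bond orders sum to 4 (valence 4) → 0 H
  atom 12: O, bond orders sum to 2 (valence 2) → 0 H
  atom 13: C, bond orders sum to 1 (valence 4) → 3 H
Totals → C:9, H:14, O:4.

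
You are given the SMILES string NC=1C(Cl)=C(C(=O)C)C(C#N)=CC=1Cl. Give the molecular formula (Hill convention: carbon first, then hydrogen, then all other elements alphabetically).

Walk through each heavy atom and fill implicit hydrogens from standard valence (C 4, N 3, O 2, S 2, halogen 1):
  atom 1: N, bond orders sum to 1 (valence 3) → 2 H
  atom 2: C, bond orders sum to 4 (valence 4) → 0 H
  atom 3: C, bond orders sum to 4 (valence 4) → 0 H
  atom 4: Cl (halogen, monovalent) → 0 H
  atom 5: C, bond orders sum to 4 (valence 4) → 0 H
  atom 6: C, bond orders sum to 4 (valence 4) → 0 H
  atom 7: O, bond orders sum to 2 (valence 2) → 0 H
  atom 8: C, bond orders sum to 1 (valence 4) → 3 H
  atom 9: C, bond orders sum to 4 (valence 4) → 0 H
  atom 10: C, bond orders sum to 4 (valence 4) → 0 H
  atom 11: N, bond orders sum to 3 (valence 3) → 0 H
  atom 12: C, bond orders sum to 3 (valence 4) → 1 H
  atom 13: C, bond orders sum to 4 (valence 4) → 0 H
  atom 14: Cl (halogen, monovalent) → 0 H
Totals → C:9, H:6, Cl:2, N:2, O:1.
In Hill order: C9H6Cl2N2O.

C9H6Cl2N2O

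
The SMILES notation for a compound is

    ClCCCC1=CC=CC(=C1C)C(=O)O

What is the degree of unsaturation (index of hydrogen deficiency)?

5

Degree of unsaturation = (number of rings) + (number of π bonds).
Ring closures in the SMILES: 1.
π bonds: 4 double bonds (each 1 DoU) → 4 DoU from unsaturation.
Total DoU = 1 + 4 = 5.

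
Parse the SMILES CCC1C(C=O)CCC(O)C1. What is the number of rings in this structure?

In SMILES, each pair of matching ring-closure digits denotes one ring-closing bond; the number of such bonds equals the number of independent rings.
Ring-closure bonds here: 1.

1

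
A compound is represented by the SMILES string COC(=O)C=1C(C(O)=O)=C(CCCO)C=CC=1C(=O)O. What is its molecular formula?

C13H14O7

Walk through each heavy atom and fill implicit hydrogens from standard valence (C 4, N 3, O 2, S 2, halogen 1):
  atom 1: C, bond orders sum to 1 (valence 4) → 3 H
  atom 2: O, bond orders sum to 2 (valence 2) → 0 H
  atom 3: C, bond orders sum to 4 (valence 4) → 0 H
  atom 4: O, bond orders sum to 2 (valence 2) → 0 H
  atom 5: C, bond orders sum to 4 (valence 4) → 0 H
  atom 6: C, bond orders sum to 4 (valence 4) → 0 H
  atom 7: C, bond orders sum to 4 (valence 4) → 0 H
  atom 8: O, bond orders sum to 1 (valence 2) → 1 H
  atom 9: O, bond orders sum to 2 (valence 2) → 0 H
  atom 10: C, bond orders sum to 4 (valence 4) → 0 H
  atom 11: C, bond orders sum to 2 (valence 4) → 2 H
  atom 12: C, bond orders sum to 2 (valence 4) → 2 H
  atom 13: C, bond orders sum to 2 (valence 4) → 2 H
  atom 14: O, bond orders sum to 1 (valence 2) → 1 H
  atom 15: C, bond orders sum to 3 (valence 4) → 1 H
  atom 16: C, bond orders sum to 3 (valence 4) → 1 H
  atom 17: C, bond orders sum to 4 (valence 4) → 0 H
  atom 18: C, bond orders sum to 4 (valence 4) → 0 H
  atom 19: O, bond orders sum to 2 (valence 2) → 0 H
  atom 20: O, bond orders sum to 1 (valence 2) → 1 H
Totals → C:13, H:14, O:7.
In Hill order: C13H14O7.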